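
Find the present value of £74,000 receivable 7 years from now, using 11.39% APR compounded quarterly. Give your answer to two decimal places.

£33,713.75

With 4 periods per year: i = 0.028475, n = 28.
Discount factor = (1+0.028475)^(−28) = 0.455591; PV = 74,000 × 0.455591 = 33,713.7465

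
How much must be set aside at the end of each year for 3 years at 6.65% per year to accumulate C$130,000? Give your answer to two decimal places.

FV-annuity factor = 3.203922; PMT = 130000 / 3.203922 = 40,575.2668

C$40,575.27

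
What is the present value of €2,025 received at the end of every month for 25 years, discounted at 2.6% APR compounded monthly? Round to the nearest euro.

€446,360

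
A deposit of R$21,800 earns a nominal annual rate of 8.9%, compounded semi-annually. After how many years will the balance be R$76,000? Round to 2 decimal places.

Periodic rate i = 0.089/2 = 0.0445.
n = ln(76000/21800) / ln(1+0.0445) = ln(3.48624) / 0.043538 = 28.6833 half-years
= 28.6833/2 years

14.34 years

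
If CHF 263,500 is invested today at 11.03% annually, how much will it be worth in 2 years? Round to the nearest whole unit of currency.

263,500 × (1+0.1103)^2 = 263,500 × 1.232766 = 324,833.8647

CHF 324,834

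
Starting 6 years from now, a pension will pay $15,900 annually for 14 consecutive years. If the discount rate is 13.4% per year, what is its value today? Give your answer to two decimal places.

Value one period before first payment (t=5): 15900 × [1 − (1+0.134)^(−14)] / 0.134 = 15900 × 6.179433 = 98,252.9867
PV₀ = 98,252.9867 / (1+0.134)^5 = 98,252.9867 / 1.875276 = 52,393.8712

$52,393.87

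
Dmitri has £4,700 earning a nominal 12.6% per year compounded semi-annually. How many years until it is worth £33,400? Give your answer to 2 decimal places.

16.05 years

Periodic rate i = 0.126/2 = 0.063.
(1+i)^n = 33400/4700 = 7.10638, so n = ln 7.10638 / ln 1.063 = 32.0974 half-years
= 32.0974/2 years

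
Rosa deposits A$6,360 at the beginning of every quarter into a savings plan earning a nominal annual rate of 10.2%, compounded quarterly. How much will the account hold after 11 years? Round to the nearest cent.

Periodic rate i = 0.102/4 = 0.0255; n = 11 × 4 = 44 periods.
FV = PMT · [(1+i)^n − 1] / i × (1+i) = 6360 · 81.561162 = 518,728.9929
(annuity-due: payments at period start, so ×(1+i).)

A$518,728.99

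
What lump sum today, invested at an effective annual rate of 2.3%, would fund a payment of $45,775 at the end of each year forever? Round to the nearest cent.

$1,990,217.39

PV = PMT / i = 45775 / 0.023 = 1,990,217.3913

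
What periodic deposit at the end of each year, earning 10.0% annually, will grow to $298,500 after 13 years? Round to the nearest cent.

FV-annuity factor = 24.522712; PMT = 298500 / 24.522712 = 12,172.3893

$12,172.39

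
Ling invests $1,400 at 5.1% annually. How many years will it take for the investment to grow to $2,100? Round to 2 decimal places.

8.15 years

n = ln(2100/1400) / ln(1+0.051) = ln(1.50000) / 0.049742 = 8.1513 years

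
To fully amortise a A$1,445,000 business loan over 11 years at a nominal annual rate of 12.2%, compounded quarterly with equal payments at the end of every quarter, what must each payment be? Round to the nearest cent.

A$60,094.81

Periodic rate i = 0.122/4 = 0.0305; n = 11 × 4 = 44 periods.
Annuity-PV factor = 24.045338; PMT = 1.445e+06 / 24.045338 = 60,094.8104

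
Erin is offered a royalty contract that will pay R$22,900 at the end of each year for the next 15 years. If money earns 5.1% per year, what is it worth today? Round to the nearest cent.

R$236,095.63

PV = 22900 × [1 − (1+0.051)^(−15)] / 0.051 = 22900 × 10.309853 = 236,095.6326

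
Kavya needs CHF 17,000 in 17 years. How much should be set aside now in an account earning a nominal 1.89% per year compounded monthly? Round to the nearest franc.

CHF 12,332

With 12 periods per year: i = 0.001575, n = 204.
PV = FV·(1+i)^(−n) = 17,000 × 0.725389 = 12,331.6127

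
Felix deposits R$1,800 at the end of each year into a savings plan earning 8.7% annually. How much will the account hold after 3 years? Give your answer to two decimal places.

FV = PMT · [(1+i)^n − 1] / i = 1800 · 3.268569 = 5,883.4242

R$5,883.42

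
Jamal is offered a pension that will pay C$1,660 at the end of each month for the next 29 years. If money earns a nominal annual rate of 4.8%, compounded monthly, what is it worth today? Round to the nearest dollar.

C$311,553

With 12 periods per year: i = 0.004, n = 348.
PV = PMT · [1 − (1+i)^(−n)] / i = 1660 · 187.682797 = 311,553.4434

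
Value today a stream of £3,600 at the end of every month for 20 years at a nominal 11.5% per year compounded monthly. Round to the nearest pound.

Periodic rate i = 0.115/12 = 0.00958333; n = 20 × 12 = 240 periods.
PV = 3600 × [1 − (1+0.00958333)^(−240)] / 0.00958333 = 3600 × 93.770838 = 337,575.0161

£337,575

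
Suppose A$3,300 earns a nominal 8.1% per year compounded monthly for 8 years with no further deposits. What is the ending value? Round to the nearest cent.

Periodic rate i = 0.081/12 = 0.00675; n = 8 × 12 = 96 periods.
3,300 × (1+0.00675)^96 = 3,300 × 1.907556 = 6,294.9345

A$6,294.93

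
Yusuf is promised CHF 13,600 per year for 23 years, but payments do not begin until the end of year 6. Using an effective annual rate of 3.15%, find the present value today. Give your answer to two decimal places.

CHF 188,556.39

Value one period before first payment (t=5): 13600 × [1 − (1+0.0315)^(−23)] / 0.0315 = 13600 × 16.190062 = 220,184.8367
PV₀ = 220,184.8367 / (1+0.0315)^5 = 220,184.8367 / 1.167740 = 188,556.3862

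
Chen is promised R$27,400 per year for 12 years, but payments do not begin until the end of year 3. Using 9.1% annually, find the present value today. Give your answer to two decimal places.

R$164,011.13

Value one period before first payment (t=2): 27400 × [1 − (1+0.091)^(−12)] / 0.091 = 27400 × 7.124793 = 195,219.3324
Discount back 2 years: 195,219.3324 × (1+0.091)^(−2) = 195,219.3324 × 0.840138 = 164,011.1305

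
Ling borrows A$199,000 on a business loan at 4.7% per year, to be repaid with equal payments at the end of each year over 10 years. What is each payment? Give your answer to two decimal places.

A$25,397.30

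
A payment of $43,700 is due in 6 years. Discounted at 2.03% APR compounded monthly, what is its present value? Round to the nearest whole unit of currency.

$38,693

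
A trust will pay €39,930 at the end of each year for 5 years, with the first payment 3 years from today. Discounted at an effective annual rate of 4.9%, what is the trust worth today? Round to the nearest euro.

PV at t=2 (ordinary 5-year annuity): 39930 × a(5|0.049) = 39930 × 4.341471 = 173,354.9318
Discount back 2 years: 173,354.9318 × (1+0.049)^(−2) = 173,354.9318 × 0.908760 = 157,537.9628

€157,538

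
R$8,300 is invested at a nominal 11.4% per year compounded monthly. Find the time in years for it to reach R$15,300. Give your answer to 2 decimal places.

5.39 years

Periodic rate i = 0.114/12 = 0.0095.
n = ln(15300/8300) / ln(1+0.0095) = ln(1.84337) / 0.009455 = 64.6840 months
= 64.6840/12 years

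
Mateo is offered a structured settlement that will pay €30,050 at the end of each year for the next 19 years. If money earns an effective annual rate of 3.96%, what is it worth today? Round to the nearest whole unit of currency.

€396,019

PV = PMT · [1 − (1+i)^(−n)] / i = 30050 · 13.178678 = 396,019.2814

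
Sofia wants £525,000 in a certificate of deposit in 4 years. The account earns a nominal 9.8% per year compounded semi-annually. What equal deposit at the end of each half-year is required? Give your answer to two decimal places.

£55,175.91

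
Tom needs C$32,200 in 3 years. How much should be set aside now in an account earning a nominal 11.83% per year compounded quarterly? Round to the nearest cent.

C$22,696.56

Periodic rate i = 0.1183/4 = 0.029575; n = 3 × 4 = 12 periods.
PV = FV·(1+i)^(−n) = 32,200 × 0.704862 = 22,696.5585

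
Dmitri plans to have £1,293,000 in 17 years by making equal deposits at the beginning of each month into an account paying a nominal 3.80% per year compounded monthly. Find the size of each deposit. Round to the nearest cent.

Periodic rate i = 0.038/12 = 0.00316667; n = 17 × 12 = 204 periods.
FV-annuity factor × (1+i) = 286.994668; PMT = 1.293e+06 / 286.994668 = 4,505.3102

£4,505.31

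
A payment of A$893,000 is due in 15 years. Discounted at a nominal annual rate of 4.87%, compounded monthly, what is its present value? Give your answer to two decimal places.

i = 0.0487/12 = 0.00405833 per month; n = 15·12 = 180.
PV = FV·(1+i)^(−n) = 893,000 × 0.482381 = 430,765.9438

A$430,765.94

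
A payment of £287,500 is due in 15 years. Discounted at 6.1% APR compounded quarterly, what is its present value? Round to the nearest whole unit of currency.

i = 0.061/4 = 0.01525 per quarter; n = 15·4 = 60.
Discount factor = (1+0.01525)^(−60) = 0.403292; PV = 287,500 × 0.403292 = 115,946.5843

£115,947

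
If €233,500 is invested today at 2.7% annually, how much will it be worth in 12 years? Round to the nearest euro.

233,500 × (1+0.027)^12 = 233,500 × 1.376719 = 321,463.8991

€321,464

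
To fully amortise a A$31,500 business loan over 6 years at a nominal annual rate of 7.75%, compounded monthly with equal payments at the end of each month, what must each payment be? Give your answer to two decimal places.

i = 0.0775/12 = 0.00645833 per month; n = 6·12 = 72.
PMT = 31500 / ( [1 − (1+0.00645833)^(−72)] / 0.00645833 ) = 31500 / 57.433556 = 548.4599

A$548.46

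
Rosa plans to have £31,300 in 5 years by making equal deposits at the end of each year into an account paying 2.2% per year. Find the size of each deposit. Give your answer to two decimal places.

£5,990.55

PMT = 31300 / ( [(1+0.022)^5 − 1] / 0.022 ) = 31300 / 5.224893 = 5,990.5528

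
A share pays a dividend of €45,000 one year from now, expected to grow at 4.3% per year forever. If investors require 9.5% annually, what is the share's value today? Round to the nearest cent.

PV = D₁/(r − g) = 45000/(0.095 − 0.043) = 865,384.6154

€865,384.62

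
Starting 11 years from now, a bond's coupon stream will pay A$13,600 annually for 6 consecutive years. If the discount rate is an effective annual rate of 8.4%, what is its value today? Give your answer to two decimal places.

PV at t=10 (ordinary 6-year annuity): 13600 × a(6|0.084) = 13600 × 4.567314 = 62,115.4727
PV₀ = 62,115.4727 / (1+0.084)^10 = 62,115.4727 / 2.240231 = 27,727.2611

A$27,727.26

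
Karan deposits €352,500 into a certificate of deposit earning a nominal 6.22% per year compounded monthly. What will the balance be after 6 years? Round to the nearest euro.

i = 0.0622/12 = 0.00518333 per month; n = 6·12 = 72.
FV = 352,500 × (1 + 0.00518333)^72 = 511,468.8793

€511,469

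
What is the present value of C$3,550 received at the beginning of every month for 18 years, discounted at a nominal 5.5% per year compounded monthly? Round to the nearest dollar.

C$488,319

With 12 periods per year: i = 0.00458333, n = 216.
PV = 3550 × [1 − (1+0.00458333)^(−216)] / 0.00458333 × (1+i) = 3550 × 137.554544 = 488,318.6317
(Beginning-of-period payments → annuity-due factor ×(1+i).)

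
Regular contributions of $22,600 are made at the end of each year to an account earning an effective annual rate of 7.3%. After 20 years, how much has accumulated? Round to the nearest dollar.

$957,421

FV = PMT · [(1+i)^n − 1] / i = 22600 · 42.363756 = 957,420.8881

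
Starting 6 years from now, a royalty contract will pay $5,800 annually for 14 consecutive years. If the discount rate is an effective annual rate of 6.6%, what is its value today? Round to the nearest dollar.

PV at t=5 (ordinary 14-year annuity): 5800 × a(14|0.066) = 5800 × 8.959169 = 51,963.1824
PV₀ = 51,963.1824 / (1+0.066)^5 = 51,963.1824 / 1.376531 = 37,749.3708

$37,749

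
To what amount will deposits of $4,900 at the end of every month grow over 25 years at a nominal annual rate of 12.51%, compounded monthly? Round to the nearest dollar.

Periodic rate i = 0.1251/12 = 0.010425; n = 25 × 12 = 300 periods.
FV = PMT · [(1+i)^n − 1] / i = 4900 · 2057.596409 = 10,082,222.4037

$10,082,222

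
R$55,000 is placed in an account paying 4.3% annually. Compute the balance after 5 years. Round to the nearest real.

FV = PV·(1+i)^n = 55,000 × 1.234302 = 67,886.6271

R$67,887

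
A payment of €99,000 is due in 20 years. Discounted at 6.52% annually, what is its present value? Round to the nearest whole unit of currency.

€27,991

PV = 99,000 / (1 + 0.0652)^20 = 99,000 / 3.536903 = 27,990.5891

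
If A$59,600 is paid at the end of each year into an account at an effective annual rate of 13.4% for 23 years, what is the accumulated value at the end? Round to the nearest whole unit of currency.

FV = 59600 × [(1+0.134)^23 − 1] / 0.134 = 59600 × 127.121941 = 7,576,467.6727

A$7,576,468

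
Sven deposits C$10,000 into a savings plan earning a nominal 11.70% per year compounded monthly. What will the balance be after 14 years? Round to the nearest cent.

Periodic rate i = 0.117/12 = 0.00975; n = 14 × 12 = 168 periods.
FV = PV·(1+i)^n = 10,000 × 5.104213 = 51,042.1300

C$51,042.13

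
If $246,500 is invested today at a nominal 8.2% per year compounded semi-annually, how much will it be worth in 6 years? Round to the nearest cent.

$399,232.31

i = 0.082/2 = 0.041 per half-year; n = 6·2 = 12.
FV = PV·(1+i)^n = 246,500 × 1.619604 = 399,232.3064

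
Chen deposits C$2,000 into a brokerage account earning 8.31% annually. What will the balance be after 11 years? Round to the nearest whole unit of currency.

FV = 2,000 × (1 + 0.0831)^11 = 4,812.6481

C$4,813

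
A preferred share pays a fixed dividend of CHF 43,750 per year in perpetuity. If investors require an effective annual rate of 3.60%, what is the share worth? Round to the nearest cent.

CHF 1,215,277.78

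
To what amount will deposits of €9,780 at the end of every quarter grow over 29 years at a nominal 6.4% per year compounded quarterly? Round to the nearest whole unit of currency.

€3,242,548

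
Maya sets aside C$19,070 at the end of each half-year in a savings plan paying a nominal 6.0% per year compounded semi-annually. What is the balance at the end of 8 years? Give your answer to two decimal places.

C$384,391.73

Periodic rate i = 0.06/2 = 0.03; n = 8 × 2 = 16 periods.
FV = 19070 × [(1+0.03)^16 − 1] / 0.03 = 19070 × 20.156881 = 384,391.7265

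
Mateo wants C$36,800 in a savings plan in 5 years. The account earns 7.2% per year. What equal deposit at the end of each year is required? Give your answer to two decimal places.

C$6,373.69

FV-annuity factor = 5.773733; PMT = 36800 / 5.773733 = 6,373.6926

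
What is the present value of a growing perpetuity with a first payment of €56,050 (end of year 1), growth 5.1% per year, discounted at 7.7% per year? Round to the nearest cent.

PV = D₁/(r − g) = 56050/(0.077 − 0.051) = 2,155,769.2308

€2,155,769.23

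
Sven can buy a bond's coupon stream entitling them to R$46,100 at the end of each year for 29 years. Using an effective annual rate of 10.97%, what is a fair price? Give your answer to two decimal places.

R$399,700.23

PV = 46100 × [1 − (1+0.1097)^(−29)] / 0.1097 = 46100 × 8.670287 = 399,700.2323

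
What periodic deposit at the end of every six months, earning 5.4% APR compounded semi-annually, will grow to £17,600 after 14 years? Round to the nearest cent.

With 2 periods per year: i = 0.027, n = 28.
FV-annuity factor = 41.055343; PMT = 17600 / 41.055343 = 428.6896

£428.69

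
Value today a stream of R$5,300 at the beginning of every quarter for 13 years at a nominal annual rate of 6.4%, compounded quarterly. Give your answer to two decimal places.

R$189,123.08

Periodic rate i = 0.064/4 = 0.016; n = 13 × 4 = 52 periods.
PV = 5300 × [1 − (1+0.016)^(−52)] / 0.016 × (1+i) = 5300 × 35.683601 = 189,123.0837
Payments are at the start of each period, so multiply by (1+i).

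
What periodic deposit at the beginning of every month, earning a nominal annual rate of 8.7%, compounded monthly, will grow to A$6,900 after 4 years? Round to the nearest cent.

Periodic rate i = 0.087/12 = 0.00725; n = 4 × 12 = 48 periods.
PMT = 6900 / ( [(1+0.00725)^48 − 1] / 0.00725 × (1+i) ) = 6900 / 57.580714 = 119.8318

A$119.83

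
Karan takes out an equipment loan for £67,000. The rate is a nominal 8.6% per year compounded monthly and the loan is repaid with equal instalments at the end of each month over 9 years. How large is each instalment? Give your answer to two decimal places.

£893.23

i = 0.086/12 = 0.00716667 per month; n = 9·12 = 108.
Annuity-PV factor = 75.008451; PMT = 67000 / 75.008451 = 893.2327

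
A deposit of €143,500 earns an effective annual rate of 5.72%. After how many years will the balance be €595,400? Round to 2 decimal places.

25.58 years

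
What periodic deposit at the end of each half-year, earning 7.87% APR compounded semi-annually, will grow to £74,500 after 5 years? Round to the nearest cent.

£6,223.90

With 2 periods per year: i = 0.03935, n = 10.
FV-annuity factor = 11.969981; PMT = 74500 / 11.969981 = 6,223.9032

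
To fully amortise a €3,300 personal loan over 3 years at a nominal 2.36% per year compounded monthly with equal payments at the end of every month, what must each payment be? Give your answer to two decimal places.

€95.04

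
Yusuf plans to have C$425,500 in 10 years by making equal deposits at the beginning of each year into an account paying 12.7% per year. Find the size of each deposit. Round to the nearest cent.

PMT = 425500 / ( [(1+0.127)^10 − 1] / 0.127 × (1+i) ) = 425500 / 20.459178 = 20,797.5117

C$20,797.51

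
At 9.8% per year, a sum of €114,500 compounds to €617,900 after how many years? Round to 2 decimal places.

(1+i)^n = 617900/114500 = 5.39651, so n = ln 5.39651 / ln 1.098 = 18.0313 years

18.03 years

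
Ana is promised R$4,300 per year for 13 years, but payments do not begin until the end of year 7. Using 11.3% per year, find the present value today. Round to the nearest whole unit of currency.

R$15,041

PV at t=6 (ordinary 13-year annuity): 4300 × a(13|0.113) = 4300 × 6.649245 = 28,591.7524
PV₀ = 28,591.7524 / (1+0.113)^6 = 28,591.7524 / 1.900951 = 15,040.7602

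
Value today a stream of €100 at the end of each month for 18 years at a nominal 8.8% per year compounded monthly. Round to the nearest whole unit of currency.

With 12 periods per year: i = 0.00733333, n = 216.
PV = 100 × [1 − (1+0.00733333)^(−216)] / 0.00733333 = 100 × 108.226089 = 10,822.6089

€10,823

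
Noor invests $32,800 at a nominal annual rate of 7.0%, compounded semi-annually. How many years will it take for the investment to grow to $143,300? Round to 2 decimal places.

21.43 years

Periodic rate i = 0.07/2 = 0.035.
n = ln(143300/32800) / ln(1+0.035) = ln(4.36890) / 0.034401 = 42.8619 half-years
= 42.8619/2 years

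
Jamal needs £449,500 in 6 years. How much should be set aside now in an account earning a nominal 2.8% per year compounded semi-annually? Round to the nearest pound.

i = 0.028/2 = 0.014 per half-year; n = 6·2 = 12.
PV = 449,500 / (1 + 0.014)^12 = 449,500 / 1.181559 = 380,429.5435

£380,430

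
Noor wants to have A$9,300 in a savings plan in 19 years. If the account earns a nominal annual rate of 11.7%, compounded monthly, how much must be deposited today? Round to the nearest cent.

A$1,017.94

Periodic rate i = 0.117/12 = 0.00975; n = 19 × 12 = 228 periods.
Discount factor = (1+0.00975)^(−228) = 0.109456; PV = 9,300 × 0.109456 = 1,017.9406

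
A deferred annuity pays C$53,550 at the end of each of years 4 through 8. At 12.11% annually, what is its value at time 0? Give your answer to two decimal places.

PV at t=3 (ordinary 5-year annuity): 53550 × a(5|0.1211) = 53550 × 3.594975 = 192,510.8898
Discount back 3 years: 192,510.8898 × (1+0.1211)^(−3) = 192,510.8898 × 0.709687 = 136,622.5049

C$136,622.50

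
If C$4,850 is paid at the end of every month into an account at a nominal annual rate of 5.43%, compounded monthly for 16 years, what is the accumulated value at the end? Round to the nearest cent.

C$1,478,452.26

Periodic rate i = 0.0543/12 = 0.004525; n = 16 × 12 = 192 periods.
FV = 4850 × [(1+0.004525)^192 − 1] / 0.004525 = 4850 × 304.835517 = 1,478,452.2572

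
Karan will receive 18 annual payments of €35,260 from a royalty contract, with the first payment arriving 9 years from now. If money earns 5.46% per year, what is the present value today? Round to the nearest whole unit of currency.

€259,964

PV at t=8 (ordinary 18-year annuity): 35260 × a(18|0.0546) = 35260 × 11.280610 = 397,754.3212
PV₀ = 397,754.3212 / (1+0.0546)^8 = 397,754.3212 / 1.530038 = 259,963.7365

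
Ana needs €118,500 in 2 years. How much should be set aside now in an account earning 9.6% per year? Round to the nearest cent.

€98,650.03

PV = 118,500 / (1 + 0.096)^2 = 118,500 / 1.201216 = 98,650.0346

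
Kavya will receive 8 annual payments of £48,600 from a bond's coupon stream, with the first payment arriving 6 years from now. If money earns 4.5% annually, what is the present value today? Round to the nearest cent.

Value one period before first payment (t=5): 48600 × [1 − (1+0.045)^(−8)] / 0.045 = 48600 × 6.595886 = 320,560.0629
PV₀ = 320,560.0629 / (1+0.045)^5 = 320,560.0629 / 1.246182 = 257,233.7579

£257,233.76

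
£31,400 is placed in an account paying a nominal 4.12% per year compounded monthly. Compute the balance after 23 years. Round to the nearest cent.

£80,865.31

i = 0.0412/12 = 0.00343333 per month; n = 23·12 = 276.
FV = 31,400 × (1 + 0.00343333)^276 = 80,865.3069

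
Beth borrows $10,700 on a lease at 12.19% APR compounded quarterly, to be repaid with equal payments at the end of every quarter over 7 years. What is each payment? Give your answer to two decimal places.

$573.55

Periodic rate i = 0.1219/4 = 0.030475; n = 7 × 4 = 28 periods.
PMT = 10700 / ( [1 − (1+0.030475)^(−28)] / 0.030475 ) = 10700 / 18.655603 = 573.5542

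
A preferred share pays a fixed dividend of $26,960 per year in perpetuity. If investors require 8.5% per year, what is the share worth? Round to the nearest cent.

PV = PMT / i = 26960 / 0.085 = 317,176.4706

$317,176.47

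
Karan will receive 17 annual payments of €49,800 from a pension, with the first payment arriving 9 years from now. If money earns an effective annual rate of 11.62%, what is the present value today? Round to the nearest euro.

€150,418

Value one period before first payment (t=8): 49800 × [1 − (1+0.1162)^(−17)] / 0.1162 = 49800 × 7.277909 = 362,439.8475
PV₀ = 362,439.8475 / (1+0.1162)^8 = 362,439.8475 / 2.409551 = 150,417.9944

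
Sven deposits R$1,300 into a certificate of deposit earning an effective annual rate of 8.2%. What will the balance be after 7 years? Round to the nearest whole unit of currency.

R$2,257

FV = 1,300 × (1 + 0.082)^7 = 2,257.0136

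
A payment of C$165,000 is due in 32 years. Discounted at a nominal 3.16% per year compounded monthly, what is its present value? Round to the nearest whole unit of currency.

i = 0.0316/12 = 0.00263333 per month; n = 32·12 = 384.
PV = FV·(1+i)^(−n) = 165,000 × 0.364266 = 60,103.8894

C$60,104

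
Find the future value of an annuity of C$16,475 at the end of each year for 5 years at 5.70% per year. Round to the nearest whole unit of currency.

C$92,316

FV = 16475 × [(1+0.057)^5 − 1] / 0.057 = 16475 × 5.603427 = 92,316.4519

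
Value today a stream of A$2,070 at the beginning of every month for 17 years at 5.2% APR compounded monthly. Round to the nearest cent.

A$281,180.61

i = 0.052/12 = 0.00433333 per month; n = 17·12 = 204.
PV = 2070 × [1 − (1+0.00433333)^(−204)] / 0.00433333 × (1+i) = 2070 × 135.836042 = 281,180.6068
(Beginning-of-period payments → annuity-due factor ×(1+i).)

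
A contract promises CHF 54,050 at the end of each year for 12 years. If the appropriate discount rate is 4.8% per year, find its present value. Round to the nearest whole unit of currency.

PV = PMT · [1 − (1+i)^(−n)] / i = 54050 · 8.964081 = 484,508.5661

CHF 484,509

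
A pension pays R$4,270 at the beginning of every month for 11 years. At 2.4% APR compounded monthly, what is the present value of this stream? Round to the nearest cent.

R$495,934.04

Periodic rate i = 0.024/12 = 0.002; n = 11 × 12 = 132 periods.
PV = PMT · [1 − (1+i)^(−n)] / i × (1+i) = 4270 · 116.143803 = 495,934.0398
(annuity-due: payments at period start, so ×(1+i).)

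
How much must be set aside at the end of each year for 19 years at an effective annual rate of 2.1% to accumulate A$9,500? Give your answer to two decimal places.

A$412.03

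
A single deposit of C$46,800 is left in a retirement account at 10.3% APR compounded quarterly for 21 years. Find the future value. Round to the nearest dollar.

C$396,035

Periodic rate i = 0.103/4 = 0.02575; n = 21 × 4 = 84 periods.
46,800 × (1+0.02575)^84 = 46,800 × 8.462295 = 396,035.3993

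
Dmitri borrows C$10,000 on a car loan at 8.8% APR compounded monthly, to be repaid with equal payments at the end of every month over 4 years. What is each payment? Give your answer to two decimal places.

i = 0.088/12 = 0.00733333 per month; n = 4·12 = 48.
Annuity-PV factor = 40.338547; PMT = 10000 / 40.338547 = 247.9018

C$247.90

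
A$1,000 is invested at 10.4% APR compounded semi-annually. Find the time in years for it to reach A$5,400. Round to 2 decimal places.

Periodic rate i = 0.104/2 = 0.052.
(1+i)^n = 5400/1000 = 5.40000, so n = ln 5.40000 / ln 1.052 = 33.2668 half-years
= 33.2668/2 years

16.63 years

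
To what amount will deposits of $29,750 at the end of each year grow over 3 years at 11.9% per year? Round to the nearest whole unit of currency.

Accumulation factor s(3|0.119) = 3.371161; FV = 29750 × 3.371161 = 100,292.0397

$100,292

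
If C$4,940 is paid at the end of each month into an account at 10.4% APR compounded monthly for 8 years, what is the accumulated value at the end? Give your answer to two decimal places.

i = 0.104/12 = 0.00866667 per month; n = 8·12 = 96.
FV = PMT · [(1+i)^n − 1] / i = 4940 · 148.810101 = 735,121.8980

C$735,121.90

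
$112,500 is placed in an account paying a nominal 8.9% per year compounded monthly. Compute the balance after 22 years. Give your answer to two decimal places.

Periodic rate i = 0.089/12 = 0.00741667; n = 22 × 12 = 264 periods.
FV = PV·(1+i)^n = 112,500 × 7.034135 = 791,340.2347

$791,340.23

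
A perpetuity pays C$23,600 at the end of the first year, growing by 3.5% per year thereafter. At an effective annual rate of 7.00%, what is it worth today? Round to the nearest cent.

C$674,285.71

PV = D₁/(r − g) = 23600/(0.07 − 0.035) = 674,285.7143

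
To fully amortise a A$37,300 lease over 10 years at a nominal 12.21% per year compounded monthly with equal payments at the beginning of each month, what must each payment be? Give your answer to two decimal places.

A$534.25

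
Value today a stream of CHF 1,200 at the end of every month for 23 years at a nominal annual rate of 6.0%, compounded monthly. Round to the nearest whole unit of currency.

i = 0.06/12 = 0.005 per month; n = 23·12 = 276.
Annuity factor a(276|0.005) = 149.510979; PV = 1200 × 149.510979 = 179,413.1746

CHF 179,413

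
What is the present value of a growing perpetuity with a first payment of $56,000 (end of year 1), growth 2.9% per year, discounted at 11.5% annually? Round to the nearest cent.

PV = D₁/(r − g) = 56000/(0.115 − 0.029) = 651,162.7907

$651,162.79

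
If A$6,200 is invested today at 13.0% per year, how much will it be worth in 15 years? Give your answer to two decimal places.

6,200 × (1+0.13)^15 = 6,200 × 6.254270 = 38,776.4763

A$38,776.48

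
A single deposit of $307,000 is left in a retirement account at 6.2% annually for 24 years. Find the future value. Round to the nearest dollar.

$1,300,549

307,000 × (1+0.062)^24 = 307,000 × 4.236317 = 1,300,549.1733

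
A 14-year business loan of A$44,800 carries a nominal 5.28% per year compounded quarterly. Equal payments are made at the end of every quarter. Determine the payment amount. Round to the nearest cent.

A$1,136.82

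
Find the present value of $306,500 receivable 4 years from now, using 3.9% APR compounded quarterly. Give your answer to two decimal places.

$262,427.10

Periodic rate i = 0.039/4 = 0.00975; n = 4 × 4 = 16 periods.
PV = FV·(1+i)^(−n) = 306,500 × 0.856206 = 262,427.1049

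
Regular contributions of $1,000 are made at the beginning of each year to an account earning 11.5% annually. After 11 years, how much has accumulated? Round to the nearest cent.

$22,411.41

FV = 1000 × [(1+0.115)^11 − 1] / 0.115 × (1+i) = 1000 × 22.411410 = 22,411.4099
(annuity-due: payments at period start, so ×(1+i).)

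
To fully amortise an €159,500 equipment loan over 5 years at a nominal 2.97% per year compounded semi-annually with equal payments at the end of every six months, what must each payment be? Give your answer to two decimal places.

€17,281.51

Periodic rate i = 0.0297/2 = 0.01485; n = 5 × 2 = 10 periods.
Annuity-PV factor = 9.229517; PMT = 159500 / 9.229517 = 17,281.5104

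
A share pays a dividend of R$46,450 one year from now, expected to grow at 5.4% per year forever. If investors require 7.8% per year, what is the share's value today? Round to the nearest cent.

R$1,935,416.67

PV = PMT / (i − g) = 46450 / (0.078 − 0.054) = 46450 / 0.024000 = 1,935,416.6667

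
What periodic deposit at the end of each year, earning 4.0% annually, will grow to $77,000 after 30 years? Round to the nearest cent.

$1,372.92

PMT = 77000 / ( [(1+0.04)^30 − 1] / 0.04 ) = 77000 / 56.084938 = 1,372.9176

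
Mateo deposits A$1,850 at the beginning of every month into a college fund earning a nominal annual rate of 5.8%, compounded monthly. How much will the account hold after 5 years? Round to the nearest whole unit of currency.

A$129,034

Periodic rate i = 0.058/12 = 0.00483333; n = 5 × 12 = 60 periods.
FV = 1850 × [(1+0.00483333)^60 − 1] / 0.00483333 × (1+i) = 1850 × 69.748089 = 129,033.9647
(Beginning-of-period payments → annuity-due factor ×(1+i).)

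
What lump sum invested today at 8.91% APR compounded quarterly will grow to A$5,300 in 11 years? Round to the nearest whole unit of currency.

i = 0.0891/4 = 0.022275 per quarter; n = 11·4 = 44.
PV = FV·(1+i)^(−n) = 5,300 × 0.379332 = 2,010.4594

A$2,010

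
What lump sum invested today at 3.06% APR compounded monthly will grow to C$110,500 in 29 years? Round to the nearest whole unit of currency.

C$45,547

i = 0.0306/12 = 0.00255 per month; n = 29·12 = 348.
Discount factor = (1+0.00255)^(−348) = 0.412190; PV = 110,500 × 0.412190 = 45,547.0126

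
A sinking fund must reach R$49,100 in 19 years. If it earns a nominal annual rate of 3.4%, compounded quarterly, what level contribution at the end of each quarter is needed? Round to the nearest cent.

With 4 periods per year: i = 0.0085, n = 76.
PMT = 49100 / ( [(1+0.0085)^76 − 1] / 0.0085 ) = 49100 / 106.199111 = 462.3391

R$462.34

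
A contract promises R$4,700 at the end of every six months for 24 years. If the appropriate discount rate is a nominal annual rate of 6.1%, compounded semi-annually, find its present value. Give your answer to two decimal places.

R$117,665.42

Periodic rate i = 0.061/2 = 0.0305; n = 24 × 2 = 48 periods.
PV = PMT · [1 − (1+i)^(−n)] / i = 4700 · 25.035196 = 117,665.4218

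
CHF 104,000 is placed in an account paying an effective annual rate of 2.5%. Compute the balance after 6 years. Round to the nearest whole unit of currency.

CHF 120,608

FV = PV·(1+i)^n = 104,000 × 1.159693 = 120,608.1155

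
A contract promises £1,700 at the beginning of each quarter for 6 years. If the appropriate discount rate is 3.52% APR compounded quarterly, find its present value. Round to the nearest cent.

£36,957.30

With 4 periods per year: i = 0.0088, n = 24.
PV = PMT · [1 − (1+i)^(−n)] / i × (1+i) = 1700 · 21.739589 = 36,957.3012
Payments are at the start of each period, so multiply by (1+i).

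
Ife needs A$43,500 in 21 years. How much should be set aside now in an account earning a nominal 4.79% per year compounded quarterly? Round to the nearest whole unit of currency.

With 4 periods per year: i = 0.011975, n = 84.
PV = 43,500 / (1 + 0.011975)^84 = 43,500 / 2.718077 = 16,003.9587

A$16,004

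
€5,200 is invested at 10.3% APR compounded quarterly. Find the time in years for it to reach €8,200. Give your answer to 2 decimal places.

Periodic rate i = 0.103/4 = 0.02575.
n = ln(8200/5200) / ln(1+0.02575) = ln(1.57692) / 0.025424 = 17.9151 quarters
= 17.9151/4 years

4.48 years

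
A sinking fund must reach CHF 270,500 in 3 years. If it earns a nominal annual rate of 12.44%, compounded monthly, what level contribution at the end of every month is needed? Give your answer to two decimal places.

With 12 periods per year: i = 0.0103667, n = 36.
PMT = 270500 / ( [(1+0.0103667)^36 − 1] / 0.0103667 ) = 270500 / 43.368543 = 6,237.2398

CHF 6,237.24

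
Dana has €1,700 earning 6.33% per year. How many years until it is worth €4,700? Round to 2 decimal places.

(1+i)^n = 4700/1700 = 2.76471, so n = ln 2.76471 / ln 1.0633 = 16.5686 years

16.57 years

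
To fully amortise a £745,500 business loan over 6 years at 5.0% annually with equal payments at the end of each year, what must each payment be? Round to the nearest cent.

£146,876.52

PMT = 745500 / ( [1 − (1+0.05)^(−6)] / 0.05 ) = 745500 / 5.075692 = 146,876.5225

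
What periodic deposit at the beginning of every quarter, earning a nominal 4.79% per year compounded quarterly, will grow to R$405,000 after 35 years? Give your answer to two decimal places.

R$1,116.13

i = 0.0479/4 = 0.011975 per quarter; n = 35·4 = 140.
FV-annuity factor × (1+i) = 362.859736; PMT = 405000 / 362.859736 = 1,116.1338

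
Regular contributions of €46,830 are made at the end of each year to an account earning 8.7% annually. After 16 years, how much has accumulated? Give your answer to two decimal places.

FV = PMT · [(1+i)^n − 1] / i = 46830 · 32.172757 = 1,506,650.2028

€1,506,650.20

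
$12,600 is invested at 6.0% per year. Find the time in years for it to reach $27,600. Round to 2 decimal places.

13.46 years

(1+i)^n = 27600/12600 = 2.19048, so n = ln 2.19048 / ln 1.06 = 13.4569 years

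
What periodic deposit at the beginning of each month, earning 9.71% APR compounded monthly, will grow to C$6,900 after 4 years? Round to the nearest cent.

C$117.26

i = 0.0971/12 = 0.00809167 per month; n = 4·12 = 48.
FV-annuity factor × (1+i) = 58.843050; PMT = 6900 / 58.843050 = 117.2611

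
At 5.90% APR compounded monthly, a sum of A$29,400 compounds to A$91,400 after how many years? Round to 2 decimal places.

Periodic rate i = 0.059/12 = 0.00491667.
(1+i)^n = 91400/29400 = 3.10884, so n = ln 3.10884 / ln 1.00492 = 231.2617 months
= 231.2617/12 years

19.27 years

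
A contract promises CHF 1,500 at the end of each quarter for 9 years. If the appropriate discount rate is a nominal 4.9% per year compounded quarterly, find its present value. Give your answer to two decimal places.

CHF 43,454.84

Periodic rate i = 0.049/4 = 0.01225; n = 9 × 4 = 36 periods.
PV = 1500 × [1 − (1+0.01225)^(−36)] / 0.01225 = 1500 × 28.969891 = 43,454.8361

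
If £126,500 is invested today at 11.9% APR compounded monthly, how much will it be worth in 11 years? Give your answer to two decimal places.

£465,352.16

i = 0.119/12 = 0.00991667 per month; n = 11·12 = 132.
126,500 × (1+0.00991667)^132 = 126,500 × 3.678673 = 465,352.1554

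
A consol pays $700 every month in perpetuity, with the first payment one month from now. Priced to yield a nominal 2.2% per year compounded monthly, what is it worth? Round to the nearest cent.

$381,818.18

Periodic rate i = 0.022/12 = 0.00183333.
PV = PMT / i = 700 / 0.00183333 = 381,818.1818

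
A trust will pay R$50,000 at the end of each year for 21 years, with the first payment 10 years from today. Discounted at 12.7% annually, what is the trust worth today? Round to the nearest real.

R$123,330

Value one period before first payment (t=9): 50000 × [1 − (1+0.127)^(−21)] / 0.127 = 50000 × 7.234584 = 361,729.2113
PV₀ = 361,729.2113 / (1+0.127)^9 = 361,729.2113 / 2.933021 = 123,329.8880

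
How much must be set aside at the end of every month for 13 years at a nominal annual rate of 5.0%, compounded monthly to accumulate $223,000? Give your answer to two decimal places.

$1,017.76

With 12 periods per year: i = 0.00416667, n = 156.
PMT = 223000 / ( [(1+0.00416667)^156 − 1] / 0.00416667 ) = 223000 / 219.109391 = 1,017.7565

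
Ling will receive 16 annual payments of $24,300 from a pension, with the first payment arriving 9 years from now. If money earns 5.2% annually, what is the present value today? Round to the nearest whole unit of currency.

$173,085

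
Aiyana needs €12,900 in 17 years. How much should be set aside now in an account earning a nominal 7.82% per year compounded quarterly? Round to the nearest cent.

€3,457.88

Periodic rate i = 0.0782/4 = 0.01955; n = 17 × 4 = 68 periods.
PV = FV·(1+i)^(−n) = 12,900 × 0.268053 = 3,457.8786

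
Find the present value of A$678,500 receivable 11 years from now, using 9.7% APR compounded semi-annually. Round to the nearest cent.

A$239,355.98

Periodic rate i = 0.097/2 = 0.0485; n = 11 × 2 = 22 periods.
PV = FV·(1+i)^(−n) = 678,500 × 0.352772 = 239,355.9823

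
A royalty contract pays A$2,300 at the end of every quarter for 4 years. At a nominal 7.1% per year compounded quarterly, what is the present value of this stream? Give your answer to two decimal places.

A$31,792.59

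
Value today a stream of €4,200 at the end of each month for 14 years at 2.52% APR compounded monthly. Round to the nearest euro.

i = 0.0252/12 = 0.0021 per month; n = 14·12 = 168.
PV = 4200 × [1 − (1+0.0021)^(−168)] / 0.0021 = 4200 × 141.439180 = 594,044.5563

€594,045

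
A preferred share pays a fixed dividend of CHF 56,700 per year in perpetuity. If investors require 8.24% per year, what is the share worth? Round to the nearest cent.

CHF 688,106.80

PV = PMT / i = 56700 / 0.0824 = 688,106.7961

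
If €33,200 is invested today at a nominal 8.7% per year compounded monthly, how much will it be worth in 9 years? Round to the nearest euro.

i = 0.087/12 = 0.00725 per month; n = 9·12 = 108.
33,200 × (1+0.00725)^108 = 33,200 × 2.181855 = 72,437.5742

€72,438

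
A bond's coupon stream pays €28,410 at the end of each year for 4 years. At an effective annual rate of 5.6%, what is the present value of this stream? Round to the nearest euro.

€99,352

Annuity factor a(4|0.056) = 3.497081; PV = 28410 × 3.497081 = 99,352.0810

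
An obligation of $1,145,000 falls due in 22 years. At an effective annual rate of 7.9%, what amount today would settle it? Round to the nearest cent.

$214,948.15

PV = 1,145,000 / (1 + 0.079)^22 = 1,145,000 / 5.326866 = 214,948.1461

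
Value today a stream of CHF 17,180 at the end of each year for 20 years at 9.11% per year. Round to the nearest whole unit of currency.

Annuity factor a(20|0.0911) = 9.057438; PV = 17180 × 9.057438 = 155,606.7821

CHF 155,607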